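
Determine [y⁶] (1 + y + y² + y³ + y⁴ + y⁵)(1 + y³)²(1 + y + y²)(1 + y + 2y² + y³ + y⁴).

(1 + y + y² + y³ + y⁴ + y⁵) has coefficients 1,1,1,1,1,1 for degrees 0…5.
(1 + y³)² has coefficients 1,0,0,2,0,0,1 for degrees 0…6.
Multiplying by (1 + y + y²) gives running coefficients 1,1,1,2,2,2,1 for degrees 0…6.
Finally multiplying by (1 + y + 2y² + y³ + y⁴), the product of all factors after the first has coefficients 1,2,4,6,8,10,10 for degrees 0…6.
[y⁶] = 1·10 + 1·10 + 1·8 + 1·6 + 1·4 + 1·2 = 40.

40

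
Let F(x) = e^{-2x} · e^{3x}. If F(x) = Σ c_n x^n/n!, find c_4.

1

The EGF product rule gives c_4 = Σ_{k_1+k_2=4} C(4; k_1,k_2) · ∏ g_i(k_i), where e^{-2x} gives (-2)^k; e^{3x} gives (3)^k.
g_1(k) for k = 0…4: 1, -2, 4, -8, 16.
g_2(k) for k = 0…4: 1, 3, 9, 27, 81.
c_4 = Σ_k C(4,k)·g_1(k)·g_2(4−k) = 1·1·81 + 4·(-2)·27 + 6·4·9 + 4·(-8)·3 + 1·16·1 = 81 − 216 + 216 − 96 + 16 = 1.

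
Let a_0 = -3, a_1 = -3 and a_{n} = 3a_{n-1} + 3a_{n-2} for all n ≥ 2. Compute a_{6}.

-3483

The ordinary generating function has denominator 1 - 3y - 3y^2.
Iterating the recurrence: a_0,…,a_{6} = -3, -3, -18, -63, -243, -918, -3483.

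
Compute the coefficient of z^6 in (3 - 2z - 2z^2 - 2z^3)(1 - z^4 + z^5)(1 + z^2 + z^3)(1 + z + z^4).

-3

(3 - 2z - 2z^2 - 2z^3) has coefficients 3,-2,-2,-2 for degrees 0…3.
(1 - z^4 + z^5) has coefficients 1,0,0,0,-1,1,0 for degrees 0…6.
Multiplying by (1 + z^2 + z^3) gives running coefficients 1,0,1,1,-1,1,-1 for degrees 0…6.
Finally multiplying by (1 + z + z^4), the product of all factors after the first has coefficients 1,1,1,2,1,0,1 for degrees 0…6.
[z^6] = 3·1 − 2·0 − 2·1 − 2·2 = -3.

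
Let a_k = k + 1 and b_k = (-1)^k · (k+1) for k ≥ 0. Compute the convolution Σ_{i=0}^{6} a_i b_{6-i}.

4

This is [x^6] in the product of the two ordinary generating functions.
Σ = 1·7 + 2·(-6) + 3·5 + 4·(-4) + 5·3 + 6·(-2) + 7·1 = 4.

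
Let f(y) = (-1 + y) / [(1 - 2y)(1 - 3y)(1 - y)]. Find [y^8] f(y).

The denominator gives the recurrence a_n = 6a_(n−1) − 11a_(n−2) + 6a_(n−3) for n ≥ 3; the numerator fixes a_0 = -1, a_1 = -5, a_2 = -19.
Iterating: -1, -5, -19, -65, -211, -665, -2059, -6305, -19171, so a_8 = -19171.

-19171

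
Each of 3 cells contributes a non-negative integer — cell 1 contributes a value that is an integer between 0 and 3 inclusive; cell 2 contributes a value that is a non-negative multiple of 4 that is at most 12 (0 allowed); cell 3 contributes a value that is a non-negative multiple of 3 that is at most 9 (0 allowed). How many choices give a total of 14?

The generating function for the choices is (1 + z + z² + z³)·(1 + z⁴ + z⁸ + z¹²)·(1 + z³ + z⁶ + z⁹); the count is [z¹⁴].
(1 + z + z² + z³) has coefficients 1,1,1,1 for degrees 0…3.
(1 + z⁴ + z⁸ + z¹²) has coefficients 1,0,0,0,1,0,0,0,1,0,0,0,1,0,0 for degrees 0…14.
Finally multiplying by (1 + z³ + z⁶ + z⁹), the product of all factors after the first has coefficients 1,0,0,1,1,0,1,1,1,1,1,1,1,1,1 for degrees 0…14.
[z¹⁴] = 1·1 + 1·1 + 1·1 + 1·1 = 4.

4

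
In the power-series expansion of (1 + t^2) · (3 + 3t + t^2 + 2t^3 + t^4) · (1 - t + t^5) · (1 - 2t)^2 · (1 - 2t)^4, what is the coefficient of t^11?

(1 + t^2) has coefficients 1,0,1 for degrees 0…2.
(3 + 3t + t^2 + 2t^3 + t^4) has coefficients 3,3,1,2,1,0,0,0,0,0,0,0 for degrees 0…11.
Multiplying by (1 - t + t^5) gives running coefficients 3,0,-2,1,-1,2,3,1,2,1,0,0 for degrees 0…11.
Multiplying by (1 - 2t)^2 gives running coefficients 3,-12,10,9,-13,10,-9,-3,10,-3,4,4 for degrees 0…11.
Finally multiplying by (1 - 2t)^4, the product of all factors after the first has coefficients 3,-36,178,-455,587,-182,-529,869,-710,293,220,-468 for degrees 0…11.
[t^11] = 1·(-468) + 1·293 = -175.

-175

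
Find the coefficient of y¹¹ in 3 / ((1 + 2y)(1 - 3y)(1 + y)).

The denominator gives the recurrence a_n = 7a_(n−2) + 6a_(n−3) for n ≥ 3; the numerator fixes a_0 = 3, a_1 = 0, a_2 = 21.
Iterating: 3, 0, 21, 18, 147, 252, 1137, 2646, 9471, 25344, 82173, 234234, so a_11 = 234234.

234234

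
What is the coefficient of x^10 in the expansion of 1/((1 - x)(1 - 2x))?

2047

The denominator gives the recurrence a_n = 3a_(n−1) − 2a_(n−2) for n ≥ 2; the numerator fixes a_0 = 1, a_1 = 3.
Iterating: 1, 3, 7, 15, 31, 63, 127, 255, 511, 1023, 2047, so a_10 = 2047.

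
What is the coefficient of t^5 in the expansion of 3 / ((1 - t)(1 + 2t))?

-63

Partial fractions give a closed form: a_n = (1)·1^n + (2)·(-2)^n.
At n = 5: a_5 = -63.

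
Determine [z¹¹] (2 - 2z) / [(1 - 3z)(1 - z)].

354294

The denominator gives the recurrence a_n = 4a_(n−1) − 3a_(n−2) for n ≥ 2; the numerator fixes a_0 = 2, a_1 = 6.
Iterating: 2, 6, 18, 54, 162, 486, 1458, 4374, 13122, 39366, 118098, 354294, so a_11 = 354294.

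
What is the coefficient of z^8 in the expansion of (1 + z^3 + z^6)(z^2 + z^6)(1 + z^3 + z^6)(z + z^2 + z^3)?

3

(1 + z^3 + z^6) has coefficients 1,0,0,1,0,0,1 for degrees 0…6.
(z^2 + z^6) has coefficients 0,0,1,0,0,0,1,0,0 for degrees 0…8.
Multiplying by (1 + z^3 + z^6) gives running coefficients 0,0,1,0,0,1,1,0,1 for degrees 0…8.
Finally multiplying by (z + z^2 + z^3), the product of all factors after the first has coefficients 0,0,0,1,1,1,1,2,2 for degrees 0…8.
[z^8] = 1·2 + 1·1 + 1·0 = 3.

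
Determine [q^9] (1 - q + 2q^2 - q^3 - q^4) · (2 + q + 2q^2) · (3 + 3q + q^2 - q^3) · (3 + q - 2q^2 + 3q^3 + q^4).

(1 - q + 2q^2 - q^3 - q^4) has coefficients 1,-1,2,-1,-1 for degrees 0…4.
(2 + q + 2q^2) has coefficients 2,1,2,0,0,0,0,0,0,0 for degrees 0…9.
Multiplying by (3 + 3q + q^2 - q^3) gives running coefficients 6,9,11,5,1,-2,0,0,0,0 for degrees 0…9.
Finally multiplying by (3 + q - 2q^2 + 3q^3 + q^4), the product of all factors after the first has coefficients 18,33,30,26,19,27,22,12,-5,-2 for degrees 0…9.
[q^9] = 1·(-2) − 1·(-5) + 2·12 − 1·22 − 1·27 = -22.

-22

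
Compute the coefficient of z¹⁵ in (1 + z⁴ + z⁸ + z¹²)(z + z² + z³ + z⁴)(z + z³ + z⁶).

(1 + z⁴ + z⁸ + z¹²) has coefficients 1,0,0,0,1,0,0,0,1,0,0,0,1 for degrees 0…12.
(z + z² + z³ + z⁴) has coefficients 0,1,1,1,1,0,0,0,0,0,0,0,0,0,0,0 for degrees 0…15.
Finally multiplying by (z + z³ + z⁶), the product of all factors after the first has coefficients 0,0,1,1,2,2,1,2,1,1,1,0,0,0,0,0 for degrees 0…15.
[z¹⁵] = 1·0 + 1·0 + 1·2 + 1·1 = 3.

3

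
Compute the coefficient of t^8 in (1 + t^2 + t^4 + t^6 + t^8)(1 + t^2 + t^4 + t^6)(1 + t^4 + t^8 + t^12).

(1 + t^2 + t^4 + t^6 + t^8) has coefficients 1,0,1,0,1,0,1,0,1 for degrees 0…8.
(1 + t^2 + t^4 + t^6) has coefficients 1,0,1,0,1,0,1,0,0 for degrees 0…8.
Finally multiplying by (1 + t^4 + t^8 + t^12), the product of all factors after the first has coefficients 1,0,1,0,2,0,2,0,2 for degrees 0…8.
[t^8] = 1·2 + 1·2 + 1·2 + 1·1 + 1·1 = 8.

8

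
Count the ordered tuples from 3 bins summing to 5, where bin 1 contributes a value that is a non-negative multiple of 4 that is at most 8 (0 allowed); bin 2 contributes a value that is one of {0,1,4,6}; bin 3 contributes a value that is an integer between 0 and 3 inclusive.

The generating function for the choices is (1 + y^4 + y^8)·(1 + y + y^4 + y^6)·(1 + y + y^2 + y^3); the count is [y^5].
(1 + y^4 + y^8) has coefficients 1,0,0,0,1,0 for degrees 0…5.
(1 + y + y^4 + y^6) has coefficients 1,1,0,0,1,0 for degrees 0…5.
Finally multiplying by (1 + y + y^2 + y^3), the product of all factors after the first has coefficients 1,2,2,2,2,1 for degrees 0…5.
[y^5] = 1·1 + 1·2 = 3.

3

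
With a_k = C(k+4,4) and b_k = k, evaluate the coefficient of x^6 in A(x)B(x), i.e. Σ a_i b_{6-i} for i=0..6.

462

Write out a_i and b_{6-i} for i = 0,…,6 and sum the products.
Σ = 1·6 + 5·5 + 15·4 + 35·3 + 70·2 + 126·1 + 210·0 = 462.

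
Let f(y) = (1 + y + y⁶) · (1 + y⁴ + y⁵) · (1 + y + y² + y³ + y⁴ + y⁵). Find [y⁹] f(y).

5

(1 + y + y⁶) has coefficients 1,1,0,0,0,0,1 for degrees 0…6.
(1 + y⁴ + y⁵) has coefficients 1,0,0,0,1,1,0,0,0,0 for degrees 0…9.
Finally multiplying by (1 + y + y² + y³ + y⁴ + y⁵), the product of all factors after the first has coefficients 1,1,1,1,2,3,2,2,2,2 for degrees 0…9.
[y⁹] = 1·2 + 1·2 + 1·1 = 5.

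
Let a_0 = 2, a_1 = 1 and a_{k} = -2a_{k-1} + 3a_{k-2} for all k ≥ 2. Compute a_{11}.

The ordinary generating function has denominator 1 + 2t - 3t^2.
Iterating the recurrence: a_0,…,a_{11} = 2, 1, 4, -5, 22, -59, 184, -545, 1642, -4919, 14764, -44285.

-44285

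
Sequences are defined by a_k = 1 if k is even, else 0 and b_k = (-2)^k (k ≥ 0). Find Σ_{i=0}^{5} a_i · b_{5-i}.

-42

Write out a_i and b_{5-i} for i = 0,…,5 and sum the products.
Σ = 1·(-32) + 0·16 + 1·(-8) + 0·4 + 1·(-2) + 0·1 = -42.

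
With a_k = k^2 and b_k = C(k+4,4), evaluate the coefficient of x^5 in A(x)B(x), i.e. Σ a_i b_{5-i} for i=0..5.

450

The convolution is the t^5 coefficient of A(t)B(t).
Σ = 0·126 + 1·70 + 4·35 + 9·15 + 16·5 + 25·1 = 450.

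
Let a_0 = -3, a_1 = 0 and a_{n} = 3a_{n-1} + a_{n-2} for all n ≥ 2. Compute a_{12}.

The ordinary generating function has denominator 1 - 3q - q^2.
Iterating the recurrence: a_0,…,a_{12} = -3, 0, -3, -9, -30, -99, -327, -1080, -3567, -11781, -38910, -128511, -424443.

-424443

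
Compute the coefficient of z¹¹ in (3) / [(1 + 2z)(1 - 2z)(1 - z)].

4095

Partial fractions give a closed form: a_n = (1)·(-2)^n + (3)·2^n + (-1)·1^n.
At n = 11: a_11 = 4095.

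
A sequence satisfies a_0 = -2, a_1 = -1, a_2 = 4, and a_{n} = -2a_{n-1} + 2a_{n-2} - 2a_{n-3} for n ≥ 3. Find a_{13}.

The ordinary generating function has denominator 1 + 2z - 2z^2 + 2z^3.
Iterating the recurrence: a_0,…,a_{13} = -2, -1, 4, -6, 22, -64, 184, -540, 1576, -4600, 13432, -39216, 114496, -334288.

-334288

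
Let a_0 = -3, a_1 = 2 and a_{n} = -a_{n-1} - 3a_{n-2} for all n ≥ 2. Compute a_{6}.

-23

The ordinary generating function has denominator 1 + q + 3q^2.
Iterating the recurrence: a_0,…,a_{6} = -3, 2, 7, -13, -8, 47, -23.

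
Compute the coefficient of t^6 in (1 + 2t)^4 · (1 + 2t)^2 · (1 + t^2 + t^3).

464

(1 + 2t)^4 has coefficients 1,8,24,32,16 for degrees 0…4.
(1 + 2t)^2 has coefficients 1,4,4,0,0,0,0 for degrees 0…6.
Finally multiplying by (1 + t^2 + t^3), the product of all factors after the first has coefficients 1,4,5,5,8,4,0 for degrees 0…6.
[t^6] = 1·0 + 8·4 + 24·8 + 32·5 + 16·5 = 464.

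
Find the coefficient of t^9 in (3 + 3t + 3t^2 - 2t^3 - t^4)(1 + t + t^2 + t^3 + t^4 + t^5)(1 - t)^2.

5

(3 + 3t + 3t^2 - 2t^3 - t^4) has coefficients 3,3,3,-2,-1 for degrees 0…4.
(1 + t + t^2 + t^3 + t^4 + t^5) has coefficients 1,1,1,1,1,1,0,0,0,0 for degrees 0…9.
Finally multiplying by (1 - t)^2, the product of all factors after the first has coefficients 1,-1,0,0,0,0,-1,1,0,0 for degrees 0…9.
[t^9] = 3·0 + 3·0 + 3·1 − 2·(-1) − 1·0 = 5.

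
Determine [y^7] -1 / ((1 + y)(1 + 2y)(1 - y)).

170

The denominator gives the recurrence a_n = −2a_(n−1) + a_(n−2) + 2a_(n−3) for n ≥ 3; the numerator fixes a_0 = -1, a_1 = 2, a_2 = -5.
Iterating: -1, 2, -5, 10, -21, 42, -85, 170, so a_7 = 170.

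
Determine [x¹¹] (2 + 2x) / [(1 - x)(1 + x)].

2

The denominator gives the recurrence a_n = a_(n−2) for n ≥ 2; the numerator fixes a_0 = 2, a_1 = 2.
Iterating: 2, 2, 2, 2, 2, 2, 2, 2, 2, 2, 2, 2, so a_11 = 2.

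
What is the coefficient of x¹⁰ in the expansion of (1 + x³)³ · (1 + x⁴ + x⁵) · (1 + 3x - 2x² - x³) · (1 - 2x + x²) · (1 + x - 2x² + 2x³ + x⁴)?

49

(1 + x³)³ has coefficients 1,0,0,3,0,0,3,0,0,1 for degrees 0…9.
(1 + x⁴ + x⁵) has coefficients 1,0,0,0,1,1,0,0,0,0,0 for degrees 0…10.
Multiplying by (1 + 3x - 2x² - x³) gives running coefficients 1,3,-2,-1,1,4,1,-3,-1,0,0 for degrees 0…10.
Multiplying by (1 - 2x + x²) gives running coefficients 1,1,-7,6,1,1,-6,-1,6,-1,-1 for degrees 0…10.
Finally multiplying by (1 + x - 2x² + 2x³ + x⁴), the product of all factors after the first has coefficients 1,2,-8,-1,24,-23,-2,-1,20,-4,-22 for degrees 0…10.
[x¹⁰] = 1·(-22) + 3·(-1) + 3·24 + 1·2 = 49.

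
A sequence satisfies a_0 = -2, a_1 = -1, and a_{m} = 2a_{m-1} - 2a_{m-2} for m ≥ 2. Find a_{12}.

The ordinary generating function has denominator 1 - 2q + 2q^2.
Iterating the recurrence: a_0,…,a_{12} = -2, -1, 2, 6, 8, 4, -8, -24, -32, -16, 32, 96, 128.

128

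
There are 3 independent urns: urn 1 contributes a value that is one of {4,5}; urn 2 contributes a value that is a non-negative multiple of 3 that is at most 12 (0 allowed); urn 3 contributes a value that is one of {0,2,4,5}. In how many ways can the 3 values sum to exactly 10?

3

The generating function for the choices is (x⁴ + x⁵)·(1 + x³ + x⁶ + x⁹ + x¹²)·(1 + x² + x⁴ + x⁵); the count is [x¹⁰].
(x⁴ + x⁵) has coefficients 0,0,0,0,1,1 for degrees 0…5.
(1 + x³ + x⁶ + x⁹ + x¹²) has coefficients 1,0,0,1,0,0,1,0,0,1,0 for degrees 0…10.
Finally multiplying by (1 + x² + x⁴ + x⁵), the product of all factors after the first has coefficients 1,0,1,1,1,2,1,1,2,1,1 for degrees 0…10.
[x¹⁰] = 1·1 + 1·2 = 3.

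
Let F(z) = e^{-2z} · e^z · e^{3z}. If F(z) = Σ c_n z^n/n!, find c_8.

256

The EGF product rule gives c_8 = Σ_{k_1+k_2+k_3=8} C(8; k_1,k_2,k_3) · ∏ g_i(k_i), where e^{-2z} gives (-2)^k; e^z gives (1)^k; e^{3z} gives (3)^k.
g_1(k) for k = 0…8: 1, -2, 4, -8, 16, -32, 64, -128, 256.
g_2(k) for k = 0…8: 1, 1, 1, 1, 1, 1, 1, 1, 1.
g_3(k) for k = 0…8: 1, 3, 9, 27, 81, 243, 729, 2187, 6561.
First combine the last two factors: h(k) = Σ_j C(k,j)·g_2(j)·g_3(k−j) for k = 0…8: 1, 4, 16, 64, 256, 1024, 4096, 16384, 65536.
c_8 = Σ_k C(8,k)·g_1(k)·h(8−k) = 1·1·65536 + 8·(-2)·16384 + 28·4·4096 + 56·(-8)·1024 + 70·16·256 + 56·(-32)·64 + 28·64·16 + 8·(-128)·4 + 1·256·1 = 65536 − 262144 + 458752 − 458752 + 286720 − 114688 + 28672 − 4096 + 256 = 256.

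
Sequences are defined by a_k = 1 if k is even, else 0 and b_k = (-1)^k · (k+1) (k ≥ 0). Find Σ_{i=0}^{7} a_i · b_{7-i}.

Write out a_i and b_{7-i} for i = 0,…,7 and sum the products.
Σ = 1·(-8) + 0·7 + 1·(-6) + 0·5 + 1·(-4) + 0·3 + 1·(-2) + 0·1 = -20.

-20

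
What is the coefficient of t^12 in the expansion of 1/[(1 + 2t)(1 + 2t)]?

The denominator gives the recurrence a_n = −4a_(n−1) − 4a_(n−2) for n ≥ 2; the numerator fixes a_0 = 1, a_1 = -4.
Iterating: 1, -4, 12, -32, 80, -192, 448, -1024, 2304, -5120, 11264, -24576, 53248, so a_12 = 53248.

53248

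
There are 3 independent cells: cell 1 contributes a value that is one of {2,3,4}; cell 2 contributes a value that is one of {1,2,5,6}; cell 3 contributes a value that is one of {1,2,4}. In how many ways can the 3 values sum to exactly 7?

The generating function for the choices is (z^2 + z^3 + z^4)·(z + z^2 + z^5 + z^6)·(z + z^2 + z^4); the count is [z^7].
(z^2 + z^3 + z^4) has coefficients 0,0,1,1,1 for degrees 0…4.
(z + z^2 + z^5 + z^6) has coefficients 0,1,1,0,0,1,1,0 for degrees 0…7.
Finally multiplying by (z + z^2 + z^4), the product of all factors after the first has coefficients 0,0,1,2,1,1,2,2 for degrees 0…7.
[z^7] = 1·1 + 1·1 + 1·2 = 4.

4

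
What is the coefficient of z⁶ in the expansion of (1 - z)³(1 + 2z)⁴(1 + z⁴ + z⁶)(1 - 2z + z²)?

-53

(1 - z)³ has coefficients 1,-3,3,-1 for degrees 0…3.
(1 + 2z)⁴ has coefficients 1,8,24,32,16,0,0 for degrees 0…6.
Multiplying by (1 + z⁴ + z⁶) gives running coefficients 1,8,24,32,17,8,25 for degrees 0…6.
Finally multiplying by (1 - 2z + z²), the product of all factors after the first has coefficients 1,6,9,-8,-23,6,26 for degrees 0…6.
[z⁶] = 1·26 − 3·6 + 3·(-23) − 1·(-8) = -53.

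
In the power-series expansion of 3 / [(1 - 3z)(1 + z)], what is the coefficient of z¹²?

Partial fractions give a closed form: a_n = (9/4)·3^n + (3/4)·(-1)^n.
At n = 12: a_12 = 1195743.

1195743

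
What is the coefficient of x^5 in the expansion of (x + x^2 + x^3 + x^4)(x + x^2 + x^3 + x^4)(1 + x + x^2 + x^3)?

(x + x^2 + x^3 + x^4) has coefficients 0,1,1,1,1 for degrees 0…4.
(x + x^2 + x^3 + x^4) has coefficients 0,1,1,1,1,0 for degrees 0…5.
Finally multiplying by (1 + x + x^2 + x^3), the product of all factors after the first has coefficients 0,1,2,3,4,3 for degrees 0…5.
[x^5] = 1·4 + 1·3 + 1·2 + 1·1 = 10.

10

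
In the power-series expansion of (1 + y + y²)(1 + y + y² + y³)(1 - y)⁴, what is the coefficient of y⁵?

1

(1 + y + y²) has coefficients 1,1,1 for degrees 0…2.
(1 + y + y² + y³) has coefficients 1,1,1,1,0,0 for degrees 0…5.
Finally multiplying by (1 - y)⁴, the product of all factors after the first has coefficients 1,-3,3,-1,-1,3 for degrees 0…5.
[y⁵] = 1·3 + 1·(-1) + 1·(-1) = 1.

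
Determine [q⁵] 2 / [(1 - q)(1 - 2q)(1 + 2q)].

42

Partial fractions give a closed form: a_n = (-2/3)·1^n + (2)·2^n + (2/3)·(-2)^n.
At n = 5: a_5 = 42.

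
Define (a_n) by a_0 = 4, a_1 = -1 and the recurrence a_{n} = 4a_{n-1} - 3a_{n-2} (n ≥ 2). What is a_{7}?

-5461

The ordinary generating function has denominator 1 - 4x + 3x^2.
Iterating the recurrence: a_0,…,a_{7} = 4, -1, -16, -61, -196, -601, -1816, -5461.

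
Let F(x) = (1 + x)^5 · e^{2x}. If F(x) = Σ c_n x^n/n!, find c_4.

1256

The EGF product rule gives c_4 = Σ_{k_1+k_2=4} C(4; k_1,k_2) · ∏ g_i(k_i), where (1+x)^5 gives the falling factorial (5)_k; e^{2x} gives (2)^k.
g_1(k) for k = 0…4: 1, 5, 20, 60, 120.
g_2(k) for k = 0…4: 1, 2, 4, 8, 16.
c_4 = Σ_k C(4,k)·g_1(k)·g_2(4−k) = 1·1·16 + 4·5·8 + 6·20·4 + 4·60·2 + 1·120·1 = 16 + 160 + 480 + 480 + 120 = 1256.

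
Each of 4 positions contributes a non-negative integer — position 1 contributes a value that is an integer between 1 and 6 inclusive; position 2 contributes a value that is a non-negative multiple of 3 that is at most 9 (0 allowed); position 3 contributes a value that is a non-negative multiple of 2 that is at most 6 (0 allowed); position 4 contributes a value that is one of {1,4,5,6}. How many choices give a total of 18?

26

The generating function for the choices is (z + z² + z³ + z⁴ + z⁵ + z⁶)·(1 + z³ + z⁶ + z⁹)·(1 + z² + z⁴ + z⁶)·(z + z⁴ + z⁵ + z⁶); the count is [z¹⁸].
(z + z² + z³ + z⁴ + z⁵ + z⁶) has coefficients 0,1,1,1,1,1,1 for degrees 0…6.
(1 + z³ + z⁶ + z⁹) has coefficients 1,0,0,1,0,0,1,0,0,1,0,0,0,0,0,0,0,0,0 for degrees 0…18.
Multiplying by (1 + z² + z⁴ + z⁶) gives running coefficients 1,0,1,1,1,1,2,1,1,2,1,1,1,1,0,1,0,0,0 for degrees 0…18.
Finally multiplying by (z + z⁴ + z⁵ + z⁶), the product of all factors after the first has coefficients 0,1,0,1,2,2,3,4,4,4,6,5,5,5,5,4,4,3,2 for degrees 0…18.
[z¹⁸] = 1·3 + 1·4 + 1·4 + 1·5 + 1·5 + 1·5 = 26.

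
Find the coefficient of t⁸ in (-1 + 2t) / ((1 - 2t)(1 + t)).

The denominator gives the recurrence a_n = a_(n−1) + 2a_(n−2) for n ≥ 3; the numerator fixes a_0 = -1, a_1 = 1, a_2 = -1.
Iterating: -1, 1, -1, 1, -1, 1, -1, 1, -1, so a_8 = -1.

-1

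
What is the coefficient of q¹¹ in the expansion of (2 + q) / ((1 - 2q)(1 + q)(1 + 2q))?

-1365

Partial fractions give a closed form: a_n = (5/6)·2^n + (-1/3)·(-1)^n + (3/2)·(-2)^n.
At n = 11: a_11 = -1365.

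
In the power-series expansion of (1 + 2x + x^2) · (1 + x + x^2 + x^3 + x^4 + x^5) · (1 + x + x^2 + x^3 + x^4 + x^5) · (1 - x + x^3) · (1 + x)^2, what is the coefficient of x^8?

58

(1 + 2x + x^2) has coefficients 1,2,1 for degrees 0…2.
(1 + x + x^2 + x^3 + x^4 + x^5) has coefficients 1,1,1,1,1,1,0,0,0 for degrees 0…8.
Multiplying by (1 + x + x^2 + x^3 + x^4 + x^5) gives running coefficients 1,2,3,4,5,6,5,4,3 for degrees 0…8.
Multiplying by (1 - x + x^3) gives running coefficients 1,1,1,2,3,4,3,4,5 for degrees 0…8.
Finally multiplying by (1 + x)^2, the product of all factors after the first has coefficients 1,3,4,5,8,12,14,14,16 for degrees 0…8.
[x^8] = 1·16 + 2·14 + 1·14 = 58.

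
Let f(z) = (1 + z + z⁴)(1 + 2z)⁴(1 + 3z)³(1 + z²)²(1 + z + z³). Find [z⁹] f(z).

(1 + z + z⁴) has coefficients 1,1,0,0,1 for degrees 0…4.
(1 + 2z)⁴ has coefficients 1,8,24,32,16,0,0,0,0,0 for degrees 0…9.
Multiplying by (1 + 3z)³ gives running coefficients 1,17,123,491,1168,1656,1296,432,0,0 for degrees 0…9.
Multiplying by (1 + z²)² gives running coefficients 1,17,125,525,1415,2655,3755,4235,3760,2520 for degrees 0…9.
Finally multiplying by (1 + z + z³), the product of all factors after the first has coefficients 1,18,142,651,1957,4195,6935,9405,10650,10035 for degrees 0…9.
[z⁹] = 1·10035 + 1·10650 + 1·4195 = 24880.

24880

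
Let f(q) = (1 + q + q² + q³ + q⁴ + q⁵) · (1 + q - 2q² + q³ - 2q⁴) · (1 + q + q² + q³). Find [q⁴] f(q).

(1 + q + q² + q³ + q⁴ + q⁵) has coefficients 1,1,1,1,1 for degrees 0…4.
(1 + q - 2q² + q³ - 2q⁴) has coefficients 1,1,-2,1,-2 for degrees 0…4.
Finally multiplying by (1 + q + q² + q³), the product of all factors after the first has coefficients 1,2,0,1,-2 for degrees 0…4.
[q⁴] = 1·(-2) + 1·1 + 1·0 + 1·2 + 1·1 = 2.

2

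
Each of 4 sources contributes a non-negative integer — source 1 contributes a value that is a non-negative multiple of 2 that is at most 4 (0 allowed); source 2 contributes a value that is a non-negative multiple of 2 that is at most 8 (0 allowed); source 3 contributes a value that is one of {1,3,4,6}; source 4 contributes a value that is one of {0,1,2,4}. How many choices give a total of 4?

The generating function for the choices is (1 + x² + x⁴)·(1 + x² + x⁴ + x⁶ + x⁸)·(x + x³ + x⁴ + x⁶)·(1 + x + x² + x⁴); the count is [x⁴].
(1 + x² + x⁴) has coefficients 1,0,1,0,1 for degrees 0…4.
(1 + x² + x⁴ + x⁶ + x⁸) has coefficients 1,0,1,0,1 for degrees 0…4.
Multiplying by (x + x³ + x⁴ + x⁶) gives running coefficients 0,1,0,2,1 for degrees 0…4.
Finally multiplying by (1 + x + x² + x⁴), the product of all factors after the first has coefficients 0,1,1,3,3 for degrees 0…4.
[x⁴] = 1·3 + 1·1 + 1·0 = 4.

4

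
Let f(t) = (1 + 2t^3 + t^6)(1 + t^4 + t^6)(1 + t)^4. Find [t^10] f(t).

19

(1 + 2t^3 + t^6) has coefficients 1,0,0,2,0,0,1 for degrees 0…6.
(1 + t^4 + t^6) has coefficients 1,0,0,0,1,0,1,0,0,0,0 for degrees 0…10.
Finally multiplying by (1 + t)^4, the product of all factors after the first has coefficients 1,4,6,4,2,4,7,8,7,4,1 for degrees 0…10.
[t^10] = 1·1 + 2·8 + 1·2 = 19.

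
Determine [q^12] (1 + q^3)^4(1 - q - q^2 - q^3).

(1 + q^3)^4 has coefficients 1,0,0,4,0,0,6,0,0,4,0,0,1 for degrees 0…12.
(1 - q - q^2 - q^3) has coefficients 1,-1,-1,-1,0,0,0,0,0,0,0,0,0 for degrees 0…12.
[q^12] = 1·0 + 4·0 + 6·0 + 4·(-1) + 1·1 = -3.

-3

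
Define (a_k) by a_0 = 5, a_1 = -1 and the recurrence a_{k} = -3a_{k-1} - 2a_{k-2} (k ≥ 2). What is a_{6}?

The ordinary generating function has denominator 1 + 3x + 2x^2.
Iterating the recurrence: a_0,…,a_{6} = 5, -1, -7, 23, -55, 119, -247.

-247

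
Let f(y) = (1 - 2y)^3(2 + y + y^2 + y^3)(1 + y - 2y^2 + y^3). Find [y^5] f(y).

(1 - 2y)^3 has coefficients 1,-6,12,-8 for degrees 0…3.
(2 + y + y^2 + y^3) has coefficients 2,1,1,1,0,0 for degrees 0…5.
Finally multiplying by (1 + y - 2y^2 + y^3), the product of all factors after the first has coefficients 2,3,-2,2,0,-1 for degrees 0…5.
[y^5] = 1·(-1) − 6·0 + 12·2 − 8·(-2) = 39.

39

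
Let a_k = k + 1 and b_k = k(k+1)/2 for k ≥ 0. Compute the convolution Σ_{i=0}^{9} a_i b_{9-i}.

The convolution is the x^9 coefficient of A(x)B(x).
Σ = 1·45 + 2·36 + 3·28 + 4·21 + 5·15 + 6·10 + 7·6 + 8·3 + 9·1 + 10·0 = 495.

495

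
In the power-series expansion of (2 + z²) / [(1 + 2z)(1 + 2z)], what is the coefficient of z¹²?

117760

The denominator gives the recurrence a_n = −4a_(n−1) − 4a_(n−2) for n ≥ 3; the numerator fixes a_0 = 2, a_1 = -8, a_2 = 25.
Iterating: 2, -8, 25, -68, 172, -416, 976, -2240, 5056, -11264, 24832, -54272, 117760, so a_12 = 117760.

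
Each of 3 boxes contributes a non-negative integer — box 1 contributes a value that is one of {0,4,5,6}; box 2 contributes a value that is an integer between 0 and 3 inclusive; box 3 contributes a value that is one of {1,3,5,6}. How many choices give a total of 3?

The generating function for the choices is (1 + y⁴ + y⁵ + y⁶)·(1 + y + y² + y³)·(y + y³ + y⁵ + y⁶); the count is [y³].
(1 + y⁴ + y⁵ + y⁶) has coefficients 1,0,0,0 for degrees 0…3.
(1 + y + y² + y³) has coefficients 1,1,1,1 for degrees 0…3.
Finally multiplying by (y + y³ + y⁵ + y⁶), the product of all factors after the first has coefficients 0,1,1,2 for degrees 0…3.
[y³] = 1·2 = 2.

2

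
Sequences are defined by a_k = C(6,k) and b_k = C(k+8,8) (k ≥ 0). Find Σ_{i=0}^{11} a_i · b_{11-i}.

1076010

This is [x^11] in the product of the two ordinary generating functions.
Σ = 1·75582 + 6·43758 + 15·24310 + 20·12870 + 15·6435 + 6·3003 + 1·1287 + 0·495 + 0·165 + 0·45 + 0·9 + 0·1 = 1076010.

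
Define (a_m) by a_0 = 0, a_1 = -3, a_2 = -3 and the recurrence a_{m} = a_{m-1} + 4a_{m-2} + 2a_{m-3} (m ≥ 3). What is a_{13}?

-299523

The ordinary generating function has denominator 1 - q - 4q^2 - 2q^3.
Iterating the recurrence: a_0,…,a_{13} = 0, -3, -3, -15, -33, -99, -261, -723, -1965, -5379, -14685, -40131, -109629, -299523.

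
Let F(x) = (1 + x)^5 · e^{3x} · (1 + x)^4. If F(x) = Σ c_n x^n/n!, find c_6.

The EGF product rule gives c_6 = Σ_{k_1+k_2+k_3=6} C(6; k_1,k_2,k_3) · ∏ g_i(k_i), where (1+x)^5 gives the falling factorial (5)_k; e^{3x} gives (3)^k; (1+x)^4 gives the falling factorial (4)_k.
g_1(k) for k = 0…6: 1, 5, 20, 60, 120, 120, 0.
g_2(k) for k = 0…6: 1, 3, 9, 27, 81, 243, 729.
g_3(k) for k = 0…6: 1, 4, 12, 24, 24, 0, 0.
First combine the last two factors: h(k) = Σ_j C(k,j)·g_2(j)·g_3(k−j) for k = 0…6: 1, 7, 45, 267, 1473, 7623, 37341.
c_6 = Σ_k C(6,k)·g_1(k)·h(6−k) = 1·1·37341 + 6·5·7623 + 15·20·1473 + 20·60·267 + 15·120·45 + 6·120·7 = 37341 + 228690 + 441900 + 320400 + 81000 + 5040 = 1114371.

1114371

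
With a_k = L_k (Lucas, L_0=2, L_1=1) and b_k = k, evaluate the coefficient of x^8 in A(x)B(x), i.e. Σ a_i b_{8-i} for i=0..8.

187

Write out a_i and b_{8-i} for i = 0,…,8 and sum the products.
Σ = 2·8 + 1·7 + 3·6 + 4·5 + 7·4 + 11·3 + 18·2 + 29·1 + 47·0 = 187.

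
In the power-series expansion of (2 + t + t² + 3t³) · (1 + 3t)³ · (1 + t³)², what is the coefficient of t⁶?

(2 + t + t² + 3t³) has coefficients 2,1,1,3 for degrees 0…3.
(1 + 3t)³ has coefficients 1,9,27,27,0,0,0 for degrees 0…6.
Finally multiplying by (1 + t³)², the product of all factors after the first has coefficients 1,9,27,29,18,54,55 for degrees 0…6.
[t⁶] = 2·55 + 1·54 + 1·18 + 3·29 = 269.

269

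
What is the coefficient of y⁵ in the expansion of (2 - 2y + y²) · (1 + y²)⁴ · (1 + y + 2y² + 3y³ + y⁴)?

13

(2 - 2y + y²) has coefficients 2,-2,1 for degrees 0…2.
(1 + y²)⁴ has coefficients 1,0,4,0,6,0 for degrees 0…5.
Finally multiplying by (1 + y + 2y² + 3y³ + y⁴), the product of all factors after the first has coefficients 1,1,6,7,15,18 for degrees 0…5.
[y⁵] = 2·18 − 2·15 + 1·7 = 13.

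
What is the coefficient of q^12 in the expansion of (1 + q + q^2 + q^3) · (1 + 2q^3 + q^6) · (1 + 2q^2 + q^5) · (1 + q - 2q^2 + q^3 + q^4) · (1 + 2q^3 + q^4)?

66

(1 + q + q^2 + q^3) has coefficients 1,1,1,1 for degrees 0…3.
(1 + 2q^3 + q^6) has coefficients 1,0,0,2,0,0,1,0,0,0,0,0,0 for degrees 0…12.
Multiplying by (1 + 2q^2 + q^5) gives running coefficients 1,0,2,2,0,5,1,0,4,0,0,1,0 for degrees 0…12.
Multiplying by (1 + q - 2q^2 + q^3 + q^4) gives running coefficients 1,1,0,5,-1,3,10,-7,7,10,-7,5,5 for degrees 0…12.
Finally multiplying by (1 + 2q^3 + q^4), the product of all factors after the first has coefficients 1,1,0,7,2,4,20,-4,12,33,-11,12,32 for degrees 0…12.
[q^12] = 1·32 + 1·12 + 1·(-11) + 1·33 = 66.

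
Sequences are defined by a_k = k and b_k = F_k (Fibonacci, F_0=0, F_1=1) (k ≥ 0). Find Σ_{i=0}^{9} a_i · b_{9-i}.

Write out a_i and b_{9-i} for i = 0,…,9 and sum the products.
Σ = 0·34 + 1·21 + 2·13 + 3·8 + 4·5 + 5·3 + 6·2 + 7·1 + 8·1 + 9·0 = 133.

133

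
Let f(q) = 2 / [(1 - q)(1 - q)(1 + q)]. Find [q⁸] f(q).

10

The denominator gives the recurrence a_n = a_(n−1) + a_(n−2) − a_(n−3) for n ≥ 3; the numerator fixes a_0 = 2, a_1 = 2, a_2 = 4.
Iterating: 2, 2, 4, 4, 6, 6, 8, 8, 10, so a_8 = 10.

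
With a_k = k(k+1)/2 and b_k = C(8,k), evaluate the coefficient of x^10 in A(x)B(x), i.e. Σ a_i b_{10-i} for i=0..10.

Write out a_i and b_{10-i} for i = 0,…,10 and sum the products.
Σ = 0·0 + 1·0 + 3·1 + 6·8 + 10·28 + 15·56 + 21·70 + 28·56 + 36·28 + 45·8 + 55·1 = 5632.

5632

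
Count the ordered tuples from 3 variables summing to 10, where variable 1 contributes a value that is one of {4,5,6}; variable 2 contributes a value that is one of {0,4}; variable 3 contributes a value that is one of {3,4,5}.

2

The generating function for the choices is (q^4 + q^5 + q^6)·(1 + q^4)·(q^3 + q^4 + q^5); the count is [q^10].
(q^4 + q^5 + q^6) has coefficients 0,0,0,0,1,1,1 for degrees 0…6.
(1 + q^4) has coefficients 1,0,0,0,1,0,0,0,0,0,0 for degrees 0…10.
Finally multiplying by (q^3 + q^4 + q^5), the product of all factors after the first has coefficients 0,0,0,1,1,1,0,1,1,1,0 for degrees 0…10.
[q^10] = 1·0 + 1·1 + 1·1 = 2.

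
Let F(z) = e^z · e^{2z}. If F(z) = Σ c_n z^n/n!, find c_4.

81

The EGF product rule gives c_4 = Σ_{k_1+k_2=4} C(4; k_1,k_2) · ∏ g_i(k_i), where e^z gives (1)^k; e^{2z} gives (2)^k.
g_1(k) for k = 0…4: 1, 1, 1, 1, 1.
g_2(k) for k = 0…4: 1, 2, 4, 8, 16.
c_4 = Σ_k C(4,k)·g_1(k)·g_2(4−k) = 1·1·16 + 4·1·8 + 6·1·4 + 4·1·2 + 1·1·1 = 16 + 32 + 24 + 8 + 1 = 81.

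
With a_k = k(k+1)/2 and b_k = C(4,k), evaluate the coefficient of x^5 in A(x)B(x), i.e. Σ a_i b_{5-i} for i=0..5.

104

The convolution is the x^5 coefficient of A(x)B(x).
Σ = 0·0 + 1·1 + 3·4 + 6·6 + 10·4 + 15·1 = 104.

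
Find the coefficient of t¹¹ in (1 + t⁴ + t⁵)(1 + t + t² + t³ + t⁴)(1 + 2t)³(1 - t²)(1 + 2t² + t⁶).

-20

(1 + t⁴ + t⁵) has coefficients 1,0,0,0,1,1 for degrees 0…5.
(1 + t + t² + t³ + t⁴) has coefficients 1,1,1,1,1,0,0,0,0,0,0,0 for degrees 0…11.
Multiplying by (1 + 2t)³ gives running coefficients 1,7,19,27,27,26,20,8,0,0,0,0 for degrees 0…11.
Multiplying by (1 - t²) gives running coefficients 1,7,18,20,8,-1,-7,-18,-20,-8,0,0 for degrees 0…11.
Finally multiplying by (1 + 2t² + t⁶), the product of all factors after the first has coefficients 1,7,20,34,44,39,10,-13,-16,-24,-32,-17 for degrees 0…11.
[t¹¹] = 1·(-17) + 1·(-13) + 1·10 = -20.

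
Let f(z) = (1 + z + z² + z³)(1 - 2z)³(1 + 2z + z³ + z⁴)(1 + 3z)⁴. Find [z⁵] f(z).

(1 + z + z² + z³) has coefficients 1,1,1,1 for degrees 0…3.
(1 - 2z)³ has coefficients 1,-6,12,-8,0,0 for degrees 0…5.
Multiplying by (1 + 2z + z³ + z⁴) gives running coefficients 1,-4,0,17,-21,6 for degrees 0…5.
Finally multiplying by (1 + 3z)⁴, the product of all factors after the first has coefficients 1,8,6,-91,-168,348 for degrees 0…5.
[z⁵] = 1·348 + 1·(-168) + 1·(-91) + 1·6 = 95.

95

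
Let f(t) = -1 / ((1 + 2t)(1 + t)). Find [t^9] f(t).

1023

Partial fractions give a closed form: a_n = (-2)·(-2)^n + (1)·(-1)^n.
At n = 9: a_9 = 1023.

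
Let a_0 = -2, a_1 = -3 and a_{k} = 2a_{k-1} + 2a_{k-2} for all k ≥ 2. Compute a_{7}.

-1464

The ordinary generating function has denominator 1 - 2q - 2q^2.
Iterating the recurrence: a_0,…,a_{7} = -2, -3, -10, -26, -72, -196, -536, -1464.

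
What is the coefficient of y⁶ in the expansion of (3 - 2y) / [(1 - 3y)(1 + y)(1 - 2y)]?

3657

Partial fractions give a closed form: a_n = (21/4)·3^n + (5/12)·(-1)^n + (-8/3)·2^n.
At n = 6: a_6 = 3657.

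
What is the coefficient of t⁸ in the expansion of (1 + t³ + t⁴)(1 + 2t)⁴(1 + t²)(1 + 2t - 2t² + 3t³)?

(1 + t³ + t⁴) has coefficients 1,0,0,1,1 for degrees 0…4.
(1 + 2t)⁴ has coefficients 1,8,24,32,16,0,0,0,0 for degrees 0…8.
Multiplying by (1 + t²) gives running coefficients 1,8,25,40,40,32,16,0,0 for degrees 0…8.
Finally multiplying by (1 + 2t - 2t² + 3t³), the product of all factors after the first has coefficients 1,10,39,77,94,107,120,88,64 for degrees 0…8.
[t⁸] = 1·64 + 1·107 + 1·94 = 265.

265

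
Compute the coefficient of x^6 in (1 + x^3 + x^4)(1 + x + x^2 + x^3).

(1 + x^3 + x^4) has coefficients 1,0,0,1,1 for degrees 0…4.
(1 + x + x^2 + x^3) has coefficients 1,1,1,1,0,0,0 for degrees 0…6.
[x^6] = 1·0 + 1·1 + 1·1 = 2.

2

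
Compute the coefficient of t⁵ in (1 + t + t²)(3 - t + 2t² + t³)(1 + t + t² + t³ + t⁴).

(1 + t + t²) has coefficients 1,1,1 for degrees 0…2.
(3 - t + 2t² + t³) has coefficients 3,-1,2,1,0,0 for degrees 0…5.
Finally multiplying by (1 + t + t² + t³ + t⁴), the product of all factors after the first has coefficients 3,2,4,5,5,2 for degrees 0…5.
[t⁵] = 1·2 + 1·5 + 1·5 = 12.

12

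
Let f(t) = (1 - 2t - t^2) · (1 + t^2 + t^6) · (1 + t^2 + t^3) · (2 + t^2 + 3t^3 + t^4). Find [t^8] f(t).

-11

(1 - 2t - t^2) has coefficients 1,-2,-1 for degrees 0…2.
(1 + t^2 + t^6) has coefficients 1,0,1,0,0,0,1,0,0 for degrees 0…8.
Multiplying by (1 + t^2 + t^3) gives running coefficients 1,0,2,1,1,1,1,0,1 for degrees 0…8.
Finally multiplying by (2 + t^2 + 3t^3 + t^4), the product of all factors after the first has coefficients 2,0,5,5,5,9,8,5,7 for degrees 0…8.
[t^8] = 1·7 − 2·5 − 1·8 = -11.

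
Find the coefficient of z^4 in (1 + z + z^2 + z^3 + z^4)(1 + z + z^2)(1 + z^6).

3

(1 + z + z^2 + z^3 + z^4) has coefficients 1,1,1,1,1 for degrees 0…4.
(1 + z + z^2) has coefficients 1,1,1,0,0 for degrees 0…4.
Finally multiplying by (1 + z^6), the product of all factors after the first has coefficients 1,1,1,0,0 for degrees 0…4.
[z^4] = 1·0 + 1·0 + 1·1 + 1·1 + 1·1 = 3.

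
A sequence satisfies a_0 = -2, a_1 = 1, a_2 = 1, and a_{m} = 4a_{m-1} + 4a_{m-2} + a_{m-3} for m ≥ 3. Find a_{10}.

384133

The ordinary generating function has denominator 1 - 4q - 4q^2 - q^3.
Iterating the recurrence: a_0,…,a_{10} = -2, 1, 1, 6, 29, 141, 686, 3337, 16233, 78966, 384133.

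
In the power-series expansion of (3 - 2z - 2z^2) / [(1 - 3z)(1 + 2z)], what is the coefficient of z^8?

8669

The denominator gives the recurrence a_n = a_(n−1) + 6a_(n−2) for n ≥ 3; the numerator fixes a_0 = 3, a_1 = 1, a_2 = 17.
Iterating: 3, 1, 17, 23, 125, 263, 1013, 2591, 8669, so a_8 = 8669.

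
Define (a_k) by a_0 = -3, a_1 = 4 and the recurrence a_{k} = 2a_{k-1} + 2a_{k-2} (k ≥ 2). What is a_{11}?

The ordinary generating function has denominator 1 - 2y - 2y^2.
Iterating the recurrence: a_0,…,a_{11} = -3, 4, 2, 12, 28, 80, 216, 592, 1616, 4416, 12064, 32960.

32960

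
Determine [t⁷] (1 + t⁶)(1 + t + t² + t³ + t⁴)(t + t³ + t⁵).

(1 + t⁶) has coefficients 1,0,0,0,0,0,1 for degrees 0…6.
(1 + t + t² + t³ + t⁴) has coefficients 1,1,1,1,1,0,0,0 for degrees 0…7.
Finally multiplying by (t + t³ + t⁵), the product of all factors after the first has coefficients 0,1,1,2,2,3,2,2 for degrees 0…7.
[t⁷] = 1·2 + 1·1 = 3.

3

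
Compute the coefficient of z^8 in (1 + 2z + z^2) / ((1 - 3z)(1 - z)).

17494

The denominator gives the recurrence a_n = 4a_(n−1) − 3a_(n−2) for n ≥ 3; the numerator fixes a_0 = 1, a_1 = 6, a_2 = 22.
Iterating: 1, 6, 22, 70, 214, 646, 1942, 5830, 17494, so a_8 = 17494.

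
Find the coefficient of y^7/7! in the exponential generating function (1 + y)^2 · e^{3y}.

22599

The EGF product rule gives c_7 = Σ_{k_1+k_2=7} C(7; k_1,k_2) · ∏ g_i(k_i), where (1+y)^2 gives the falling factorial (2)_k; e^{3y} gives (3)^k.
g_1(k) for k = 0…7: 1, 2, 2, 0, 0, 0, 0, 0.
g_2(k) for k = 0…7: 1, 3, 9, 27, 81, 243, 729, 2187.
c_7 = Σ_k C(7,k)·g_1(k)·g_2(7−k) = 1·1·2187 + 7·2·729 + 21·2·243 = 2187 + 10206 + 10206 = 22599.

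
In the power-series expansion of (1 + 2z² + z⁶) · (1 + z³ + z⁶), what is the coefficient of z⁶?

(1 + 2z² + z⁶) has coefficients 1,0,2,0,0,0,1 for degrees 0…6.
(1 + z³ + z⁶) has coefficients 1,0,0,1,0,0,1 for degrees 0…6.
[z⁶] = 1·1 + 2·0 + 1·1 = 2.

2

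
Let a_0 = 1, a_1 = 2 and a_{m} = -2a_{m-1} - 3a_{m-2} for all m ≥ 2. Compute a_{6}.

The ordinary generating function has denominator 1 + 2y + 3y^2.
Iterating the recurrence: a_0,…,a_{6} = 1, 2, -7, 8, 5, -34, 53.

53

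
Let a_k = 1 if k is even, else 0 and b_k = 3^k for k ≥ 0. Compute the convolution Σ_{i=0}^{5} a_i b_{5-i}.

This is [x^5] in the product of the two ordinary generating functions.
Σ = 1·243 + 0·81 + 1·27 + 0·9 + 1·3 + 0·1 = 273.

273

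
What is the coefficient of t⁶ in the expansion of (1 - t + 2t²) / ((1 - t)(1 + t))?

3

The denominator gives the recurrence a_n = a_(n−2) for n ≥ 3; the numerator fixes a_0 = 1, a_1 = -1, a_2 = 3.
Iterating: 1, -1, 3, -1, 3, -1, 3, so a_6 = 3.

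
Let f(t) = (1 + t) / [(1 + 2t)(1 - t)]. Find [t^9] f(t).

-170

The denominator gives the recurrence a_n = −a_(n−1) + 2a_(n−2) for n ≥ 2; the numerator fixes a_0 = 1, a_1 = 0.
Iterating: 1, 0, 2, -2, 6, -10, 22, -42, 86, -170, so a_9 = -170.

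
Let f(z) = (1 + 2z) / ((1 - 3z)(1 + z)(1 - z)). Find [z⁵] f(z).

Partial fractions give a closed form: a_n = (15/8)·3^n + (-1/8)·(-1)^n + (-3/4)·1^n.
At n = 5: a_5 = 455.

455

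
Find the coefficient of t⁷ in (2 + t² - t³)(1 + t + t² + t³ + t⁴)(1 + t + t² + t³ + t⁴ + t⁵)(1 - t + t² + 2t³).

30

(2 + t² - t³) has coefficients 2,0,1,-1 for degrees 0…3.
(1 + t + t² + t³ + t⁴) has coefficients 1,1,1,1,1,0,0,0 for degrees 0…7.
Multiplying by (1 + t + t² + t³ + t⁴ + t⁵) gives running coefficients 1,2,3,4,5,5,4,3 for degrees 0…7.
Finally multiplying by (1 - t + t² + 2t³), the product of all factors after the first has coefficients 1,1,2,5,8,10,12,14 for degrees 0…7.
[t⁷] = 2·14 + 1·10 − 1·8 = 30.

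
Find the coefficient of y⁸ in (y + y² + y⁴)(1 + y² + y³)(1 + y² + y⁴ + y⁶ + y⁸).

(y + y² + y⁴) has coefficients 0,1,1,0,1 for degrees 0…4.
(1 + y² + y³) has coefficients 1,0,1,1,0,0,0,0,0 for degrees 0…8.
Finally multiplying by (1 + y² + y⁴ + y⁶ + y⁸), the product of all factors after the first has coefficients 1,0,2,1,2,1,2,1,2 for degrees 0…8.
[y⁸] = 1·1 + 1·2 + 1·2 = 5.

5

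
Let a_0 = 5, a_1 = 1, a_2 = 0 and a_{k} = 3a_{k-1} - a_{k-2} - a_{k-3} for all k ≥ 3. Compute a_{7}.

-314

The ordinary generating function has denominator 1 - 3t + t^2 + t^3.
Iterating the recurrence: a_0,…,a_{7} = 5, 1, 0, -6, -19, -51, -128, -314.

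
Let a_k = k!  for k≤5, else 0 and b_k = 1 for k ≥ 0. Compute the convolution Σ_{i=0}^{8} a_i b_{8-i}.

The convolution is the t^8 coefficient of A(t)B(t).
Σ = 1·1 + 1·1 + 2·1 + 6·1 + 24·1 + 120·1 + 0·1 + 0·1 + 0·1 = 154.

154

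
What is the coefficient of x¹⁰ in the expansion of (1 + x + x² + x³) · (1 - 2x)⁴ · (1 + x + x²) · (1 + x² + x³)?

8

(1 + x + x² + x³) has coefficients 1,1,1,1 for degrees 0…3.
(1 - 2x)⁴ has coefficients 1,-8,24,-32,16,0,0,0,0,0,0 for degrees 0…10.
Multiplying by (1 + x + x²) gives running coefficients 1,-7,17,-16,8,-16,16,0,0,0,0 for degrees 0…10.
Finally multiplying by (1 + x² + x³), the product of all factors after the first has coefficients 1,-7,18,-22,18,-15,8,-8,0,16,0 for degrees 0…10.
[x¹⁰] = 1·0 + 1·16 + 1·0 + 1·(-8) = 8.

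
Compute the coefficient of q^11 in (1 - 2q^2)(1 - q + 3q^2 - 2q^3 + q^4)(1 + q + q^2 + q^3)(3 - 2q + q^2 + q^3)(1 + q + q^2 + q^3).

(1 - 2q^2) has coefficients 1,0,-2 for degrees 0…2.
(1 - q + 3q^2 - 2q^3 + q^4) has coefficients 1,-1,3,-2,1,0,0,0,0,0,0,0 for degrees 0…11.
Multiplying by (1 + q + q^2 + q^3) gives running coefficients 1,0,3,1,1,2,-1,1,0,0,0,0 for degrees 0…11.
Multiplying by (3 - 2q + q^2 + q^3) gives running coefficients 3,-2,10,-2,4,8,-5,8,-1,0,1,0 for degrees 0…11.
Finally multiplying by (1 + q + q^2 + q^3), the product of all factors after the first has coefficients 3,1,11,9,10,20,5,15,10,2,8,0 for degrees 0…11.
[q^11] = 1·0 − 2·2 = -4.

-4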